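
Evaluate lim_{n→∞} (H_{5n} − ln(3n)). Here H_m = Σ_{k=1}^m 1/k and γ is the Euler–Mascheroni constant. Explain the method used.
lim = ln(5/3) + γ

By Euler-Maclaurin, H_m = ln m + γ + O(1/m). So
  H_{5n} − ln(3n) = ln(5n) + γ − ln(3n) + O(1/n)
                       = ln(5/3) + γ + O(1/n).
Hence the limit is ln(5/3) + γ.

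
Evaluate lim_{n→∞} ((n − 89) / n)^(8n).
lim = e^(−712)

Rewrite as (1 − 89/n)^(8n). By the standard limit (1 + x/n)^n → e^x, we have (1 − 89/n)^n → e^(−89), and raising to the 8th power gives e^(−712).
More precisely, ln[(1 − 89/n)^(8n)] = 8n · ln(1 − 89/n) = 8n · (-89/n + O(1/n^2)) = -712 + O(1/n) → -712.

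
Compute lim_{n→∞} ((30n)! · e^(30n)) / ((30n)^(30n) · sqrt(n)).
lim = sqrt(2π·30)

Stirling: (30n)! ~ sqrt(2π·30n) · (30n/e)^(30n). Hence
  (30n)! · e^(30n) / (30n)^(30n) ~ sqrt(2π·30n).
Dividing by sqrt(n): sqrt(2π·30n) / sqrt(n) = sqrt(2π·30) · n^((1−1)/2), so the limit is sqrt(2π·30).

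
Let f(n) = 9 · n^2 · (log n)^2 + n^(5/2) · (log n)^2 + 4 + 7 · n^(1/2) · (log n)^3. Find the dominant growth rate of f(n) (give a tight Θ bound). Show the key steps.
f(n) ∈ Θ(n^(5/2) · (log n)^2)

Compare the terms by growth order. For large n, n^a · (log n)^b dominates n^a' · (log n)^b' iff a > a', or (a = a' and b > b'). Ranking the 4 terms shows the dominant one is n^(5/2) · (log n)^2. Hence f(n) ∈ Θ(n^(5/2) · (log n)^2).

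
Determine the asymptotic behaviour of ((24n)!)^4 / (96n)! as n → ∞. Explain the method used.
((24n)!)^4/(96n)! ~ ((2π·24n)^(3/2) / 2) · 4^(−4·24n)  →  0

Write N = 24n. Stirling: N! ~ sqrt(2π N)(N/e)^N and (4N)! ~ sqrt(2π·4N)·(4N/e)^(4N).
  (N!)^4/(4N)! ~ (2π N)^(4/2) (N/e)^(4N) / [sqrt(2π·4N) (4N/e)^(4N)]
     = (2π N)^(4/2) / sqrt(2π·4N) · (N/(4N))^(4N)
     = (2π N)^((4−1)/2) / 2 · 4^(−4N).
Since 4^4 > 1, the factor 4^(−4N) decays exponentially, so the ratio → 0. Substituting N = 24n gives the stated form.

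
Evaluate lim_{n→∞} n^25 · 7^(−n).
lim = 0

Exponentials with base > 1 dominate every fixed polynomial: for any fixed c, n^c / 7^n → 0 as n → ∞ (e.g. by the ratio test, or by writing 7^n = e^(n ln 7) and noting e^(n ln 7) / n^c → ∞). Hence n^25 · 7^(−n) = n^25 / 7^n → 0.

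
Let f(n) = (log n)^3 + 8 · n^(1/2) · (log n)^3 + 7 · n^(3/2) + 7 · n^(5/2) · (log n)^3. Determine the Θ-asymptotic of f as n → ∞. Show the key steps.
f(n) ∈ Θ(n^(5/2) · (log n)^3)

Compare the terms by growth order. For large n, n^a · (log n)^b dominates n^a' · (log n)^b' iff a > a', or (a = a' and b > b'). Ranking the 4 terms shows the dominant one is 7 · n^(5/2) · (log n)^3. Hence f(n) ∈ Θ(n^(5/2) · (log n)^3).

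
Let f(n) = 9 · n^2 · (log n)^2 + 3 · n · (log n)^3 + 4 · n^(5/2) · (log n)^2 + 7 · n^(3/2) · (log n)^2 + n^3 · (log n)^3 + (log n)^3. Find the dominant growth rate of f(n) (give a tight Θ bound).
f(n) ∈ Θ(n^3 · (log n)^3)

Compare the terms by growth order. For large n, n^a · (log n)^b dominates n^a' · (log n)^b' iff a > a', or (a = a' and b > b'). Ranking the 6 terms shows the dominant one is n^3 · (log n)^3. Hence f(n) ∈ Θ(n^3 · (log n)^3).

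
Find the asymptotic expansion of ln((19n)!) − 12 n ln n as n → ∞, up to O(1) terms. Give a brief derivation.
ln((19n)!) − 12 n ln n = 7 n ln n + 19(ln 19 − 1) n + (1/2) ln(2π·19n) + O(1/n)

Stirling: ln((19n)!) = 19n ln(19n) − 19n + (1/2) ln(2π·19n) + O(1/n).
Expand 19n ln(19n) = 19n (ln n + ln 19) = 19n ln n + 19n ln 19.
Subtract 12n ln n: leading term is (19 − 12) n ln n = 7 n ln n. The next term is 19n ln 19 − 19n = 19(ln 19 − 1) n. Then the (1/2) ln(2π·19n) correction.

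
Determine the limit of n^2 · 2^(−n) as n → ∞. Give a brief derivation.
lim = 0

Exponentials with base > 1 dominate every fixed polynomial: for any fixed c, n^c / 2^n → 0 as n → ∞ (e.g. by the ratio test, or by writing 2^n = e^(n ln 2) and noting e^(n ln 2) / n^c → ∞). Hence n^2 · 2^(−n) = n^2 / 2^n → 0.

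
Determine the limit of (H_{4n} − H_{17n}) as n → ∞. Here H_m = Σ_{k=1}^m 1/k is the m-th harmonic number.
lim = ln(4/17)

Euler-Maclaurin gives H_m = ln m + γ + 1/(2m) + O(1/m^2). The γ and O(1/m) terms cancel in the difference:
  H_{4n} − H_{17n} = ln(4n) − ln(17n) + O(1/n) = ln(4/17) + O(1/n).
Hence the limit is ln(4/17).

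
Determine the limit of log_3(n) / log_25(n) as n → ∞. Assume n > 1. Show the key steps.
lim = ln(25) / ln(3) = log_3(25)

Change of base: log_3(n) = ln n / ln 3 and log_25(n) = ln n / ln 25. The ratio is (ln n / ln 3) · (ln 25 / ln n) = ln 25 / ln 3, a constant independent of n. So the limit is ln 25 / ln 3 = log_3(25).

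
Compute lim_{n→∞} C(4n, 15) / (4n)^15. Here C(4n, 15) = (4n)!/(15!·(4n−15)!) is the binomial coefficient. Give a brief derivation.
lim = 1/15! = 1/1307674368000

With N = 4n → ∞: C(N, 15) / N^15 = [N(N−1)…(N−14)] / (15! · N^15) = (1/15!) · 1 · (1 − 1/(4n)) · … · (1 − 14/(4n)). Each factor → 1 as N → ∞, so the limit is 1/15! = 1/1307674368000.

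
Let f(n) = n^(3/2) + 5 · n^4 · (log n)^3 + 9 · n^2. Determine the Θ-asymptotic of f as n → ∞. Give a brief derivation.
f(n) ∈ Θ(n^4 · (log n)^3)

Compare the terms by growth order. For large n, n^a · (log n)^b dominates n^a' · (log n)^b' iff a > a', or (a = a' and b > b'). Ranking the 3 terms shows the dominant one is 5 · n^4 · (log n)^3. Hence f(n) ∈ Θ(n^4 · (log n)^3).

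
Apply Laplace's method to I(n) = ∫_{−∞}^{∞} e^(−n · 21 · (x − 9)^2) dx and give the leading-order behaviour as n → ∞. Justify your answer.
I(n) = sqrt(π/(21n))

Here φ(x) = 21 · (x − 9)^2 has its unique minimum at x* = 9 with φ(x*) = 0 and φ''(x*) = 42. Laplace's method gives
  I(n) ~ e^(−n φ(x*)) · sqrt(2π / (n · φ''(x*))) = sqrt(2π / (42n)) = sqrt(π/(21n)).
This is exact: substituting u = (x − 9)·sqrt(21n) gives I(n) = (1/sqrt(21n)) ∫_{−∞}^{∞} e^(−u^2) du = sqrt(π/(21n)).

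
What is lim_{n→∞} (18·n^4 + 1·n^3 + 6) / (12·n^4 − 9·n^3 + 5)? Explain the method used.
lim = 18/12 = 3/2

For large n the leading n^4 terms dominate both numerator and denominator. Dividing top and bottom by n^4, every other term tends to 0, leaving 18/12 = 3/2.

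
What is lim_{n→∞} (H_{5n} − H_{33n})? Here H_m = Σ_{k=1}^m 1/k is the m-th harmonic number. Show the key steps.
lim = ln(5/33)

Euler-Maclaurin gives H_m = ln m + γ + 1/(2m) + O(1/m^2). The γ and O(1/m) terms cancel in the difference:
  H_{5n} − H_{33n} = ln(5n) − ln(33n) + O(1/n) = ln(5/33) + O(1/n).
Hence the limit is ln(5/33).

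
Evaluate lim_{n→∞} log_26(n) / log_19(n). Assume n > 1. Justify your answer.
lim = ln(19) / ln(26) = log_26(19)

Change of base: log_26(n) = ln n / ln 26 and log_19(n) = ln n / ln 19. The ratio is (ln n / ln 26) · (ln 19 / ln n) = ln 19 / ln 26, a constant independent of n. So the limit is ln 19 / ln 26 = log_26(19).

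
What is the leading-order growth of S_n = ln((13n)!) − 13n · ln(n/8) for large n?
S_n ~ 13n · (ln 104 − 1) + O(ln n)

Stirling: ln((13n)!) = 13n ln(13n) − 13n + O(ln n).
  S_n = 13n ln(13n) − 13n − 13n ln(n/8) + O(ln n)
      = 13n ln(13n) − 13n ln n + 13n ln 8 − 13n + O(ln n)
      = 13n ln 13 + 13n ln 8 − 13n + O(ln n)
      = 13n (ln 104 − 1) + O(ln n).
Numerically ln(104) − 1 ≈ 3.6444.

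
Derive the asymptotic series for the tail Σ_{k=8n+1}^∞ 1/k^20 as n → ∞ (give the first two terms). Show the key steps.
Σ_{k>8n} 1/k^20 = 1/(19 · (8n)^19) − 1/(2 · (8n)^20) + O(1/(8n)^21)

Compare to the integral: ∫_{8n}^∞ x^(−20) dx = [−x^(−19)/19]_{8n}^∞ = 1/((20−1)·(8n)^19). The Euler-Maclaurin correction adds −f(8n)/2 = −1/(2·(8n)^20). Euler-Maclaurin then gives
  Σ_{k>8n} 1/k^20 = ∫_{8n}^∞ dx/x^20 − 1/(2·(8n)^20) + O(1/(8n)^21).
(Equivalently this is ζ(20) − Σ_{k≤8n} 1/k^20.)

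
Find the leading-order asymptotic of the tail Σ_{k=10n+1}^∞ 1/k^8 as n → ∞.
Σ_{k>10n} 1/k^8 ~ 1/(7 · (10n)^7)

Compare to the integral: ∫_{10n}^∞ x^(−8) dx = [−x^(−7)/7]_{10n}^∞ = 1/((8−1)·(10n)^7). Euler-Maclaurin then gives
  Σ_{k>10n} 1/k^8 = ∫_{10n}^∞ dx/x^8 − 1/(2·(10n)^8) + O(1/(10n)^9).
(Equivalently this is ζ(8) − Σ_{k≤10n} 1/k^8.)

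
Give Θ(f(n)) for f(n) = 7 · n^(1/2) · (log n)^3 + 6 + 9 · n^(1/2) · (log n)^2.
f(n) ∈ Θ(n^(1/2) · (log n)^3)

Compare the terms by growth order. For large n, n^a · (log n)^b dominates n^a' · (log n)^b' iff a > a', or (a = a' and b > b'). Ranking the 3 terms shows the dominant one is 7 · n^(1/2) · (log n)^3. Hence f(n) ∈ Θ(n^(1/2) · (log n)^3).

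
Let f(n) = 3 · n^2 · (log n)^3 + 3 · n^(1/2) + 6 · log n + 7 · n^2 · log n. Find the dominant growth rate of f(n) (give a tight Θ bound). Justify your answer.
f(n) ∈ Θ(n^2 · (log n)^3)

Compare the terms by growth order. For large n, n^a · (log n)^b dominates n^a' · (log n)^b' iff a > a', or (a = a' and b > b'). Ranking the 4 terms shows the dominant one is 3 · n^2 · (log n)^3. Hence f(n) ∈ Θ(n^2 · (log n)^3).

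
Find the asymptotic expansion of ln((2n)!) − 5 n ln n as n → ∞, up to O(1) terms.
ln((2n)!) − 5 n ln n = −3 n ln n + 2(ln 2 − 1) n + (1/2) ln(2π·2n) + O(1/n)

Stirling: ln((2n)!) = 2n ln(2n) − 2n + (1/2) ln(2π·2n) + O(1/n).
Expand 2n ln(2n) = 2n (ln n + ln 2) = 2n ln n + 2n ln 2.
Subtract 5n ln n: leading term is (2 − 5) n ln n = −3 n ln n. The next term is 2n ln 2 − 2n = 2(ln 2 − 1) n. Then the (1/2) ln(2π·2n) correction.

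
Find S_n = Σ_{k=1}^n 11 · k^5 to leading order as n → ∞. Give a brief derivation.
S_n ~ 11 · n^6 / 6

By integral comparison (Euler-Maclaurin), Σ_{k=1}^n 11 · k^5 = 11 · ∫_0^n x^5 dx + O(n^5) = 11 · n^6/6 + O(n^5). (Equivalently, Faulhaber's formula gives the same leading term.)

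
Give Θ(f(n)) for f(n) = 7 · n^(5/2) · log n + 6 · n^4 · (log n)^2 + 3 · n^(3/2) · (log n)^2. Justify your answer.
f(n) ∈ Θ(n^4 · (log n)^2)

Compare the terms by growth order. For large n, n^a · (log n)^b dominates n^a' · (log n)^b' iff a > a', or (a = a' and b > b'). Ranking the 3 terms shows the dominant one is 6 · n^4 · (log n)^2. Hence f(n) ∈ Θ(n^4 · (log n)^2).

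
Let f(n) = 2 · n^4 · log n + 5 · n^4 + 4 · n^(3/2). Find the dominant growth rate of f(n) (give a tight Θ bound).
f(n) ∈ Θ(n^4 · log n)

Compare the terms by growth order. For large n, n^a · (log n)^b dominates n^a' · (log n)^b' iff a > a', or (a = a' and b > b'). Ranking the 3 terms shows the dominant one is 2 · n^4 · log n. Hence f(n) ∈ Θ(n^4 · log n).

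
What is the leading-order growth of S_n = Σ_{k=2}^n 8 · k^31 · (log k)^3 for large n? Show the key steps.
S_n ~ n^32 · (log n)^3 / 4

By integral comparison, S_n = ∫_1^n 8 · x^31 · (log x)^3 dx + O(n^31 · (log n)^3). For the integral, the leading term of ∫_1^n x^31 (log x)^3 dx is n^32/32 · (log n)^3 (by repeated integration by parts; each step lowers the log-exponent and produces a relatively O(1/log n) correction). Hence S_n ~ n^32 · (log n)^3 / 4.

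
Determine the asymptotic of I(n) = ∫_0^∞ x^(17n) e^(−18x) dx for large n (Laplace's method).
I(n) ~ (sqrt(2π·17n) / 18) · (17n/(18e))^(17n)

Write the integrand as exp(17n ln x − 18x) and set f(x) = 17n ln x − 18x. Then f'(x) = 17n/x − 18 = 0 at x* = 17n/18, and f''(x*) = −17n/x*^2 = −18^2/(17n). Laplace's method (interior maximum) gives
  I(n) ~ e^(f(x*)) · sqrt(2π / |f''(x*)|)
        = exp(17n ln(17n/18) − 17n) · sqrt(2π · 17n / 18^2)
        = (17n/18)^(17n) e^(−17n) · sqrt(2π·17n) / 18
        = (sqrt(2π·17n) / 18) · (17n/(18e))^(17n).
This matches Γ(17n+1)/18^(17n+1) with Stirling applied to Γ.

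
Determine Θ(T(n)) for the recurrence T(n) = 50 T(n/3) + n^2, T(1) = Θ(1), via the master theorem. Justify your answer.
T(n) = Θ(n^(log_3 50))

Master theorem: compare f(n) = n^2 to n^(log_3 50) where log_3 50 ≈ 3.561. Since 2 < log_3 50, we have f(n) = O(n^(log_3 50 − ε)) for some ε > 0 — Case 1. Hence T(n) = Θ(n^(log_3 50)).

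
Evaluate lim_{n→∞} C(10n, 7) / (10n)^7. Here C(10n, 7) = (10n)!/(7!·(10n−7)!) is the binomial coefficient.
lim = 1/7! = 1/5040

With N = 10n → ∞: C(N, 7) / N^7 = [N(N−1)…(N−6)] / (7! · N^7) = (1/7!) · 1 · (1 − 1/(10n)) · … · (1 − 6/(10n)). Each factor → 1 as N → ∞, so the limit is 1/7! = 1/5040.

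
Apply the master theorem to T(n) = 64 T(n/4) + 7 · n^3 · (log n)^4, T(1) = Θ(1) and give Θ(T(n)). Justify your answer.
T(n) = Θ(n^3 · (log n)^5)

Here log_4 64 = 3 and f(n) = 7 · n^3 · (log n)^4 = Θ(n^(log_4 64) · (log n)^4). This is the extended Case 2 of the master theorem (f matches the critical exponent up to log factors), giving T(n) = Θ(n^(log_4 64) · (log n)^(4+1)) = Θ(n^3 · (log n)^5).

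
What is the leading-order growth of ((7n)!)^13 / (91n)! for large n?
((7n)!)^13/(91n)! ~ ((2π·7n)^(12/2) / sqrt(13)) · 13^(−13·7n)  →  0

Write N = 7n. Stirling: N! ~ sqrt(2π N)(N/e)^N and (13N)! ~ sqrt(2π·13N)·(13N/e)^(13N).
  (N!)^13/(13N)! ~ (2π N)^(13/2) (N/e)^(13N) / [sqrt(2π·13N) (13N/e)^(13N)]
     = (2π N)^(13/2) / sqrt(2π·13N) · (N/(13N))^(13N)
     = (2π N)^((13−1)/2) / sqrt(13) · 13^(−13N).
Since 13^13 > 1, the factor 13^(−13N) decays exponentially, so the ratio → 0. Substituting N = 7n gives the stated form.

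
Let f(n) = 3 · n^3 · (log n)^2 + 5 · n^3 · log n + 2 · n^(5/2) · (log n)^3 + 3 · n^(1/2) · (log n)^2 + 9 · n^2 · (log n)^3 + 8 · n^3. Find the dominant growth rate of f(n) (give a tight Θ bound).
f(n) ∈ Θ(n^3 · (log n)^2)

Compare the terms by growth order. For large n, n^a · (log n)^b dominates n^a' · (log n)^b' iff a > a', or (a = a' and b > b'). Ranking the 6 terms shows the dominant one is 3 · n^3 · (log n)^2. Hence f(n) ∈ Θ(n^3 · (log n)^2).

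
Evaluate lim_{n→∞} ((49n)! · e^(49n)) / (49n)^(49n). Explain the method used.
lim = ∞

Stirling: (49n)! ~ sqrt(2π·49n) · (49n/e)^(49n). Hence
  (49n)! · e^(49n) / (49n)^(49n) ~ sqrt(2π·49n) = sqrt(2π·49) · sqrt(n) → ∞.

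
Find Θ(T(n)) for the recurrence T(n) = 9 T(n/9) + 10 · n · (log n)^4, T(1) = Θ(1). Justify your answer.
T(n) = Θ(n · (log n)^5)

Here log_9 9 = 1 and f(n) = 10 · n · (log n)^4 = Θ(n^(log_9 9) · (log n)^4). This is the extended Case 2 of the master theorem (f matches the critical exponent up to log factors), giving T(n) = Θ(n^(log_9 9) · (log n)^(4+1)) = Θ(n · (log n)^5).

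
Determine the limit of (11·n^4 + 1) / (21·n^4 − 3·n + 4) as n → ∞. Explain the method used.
lim = 11/21

For large n the leading n^4 terms dominate both numerator and denominator. Dividing top and bottom by n^4, every other term tends to 0, leaving 11/21.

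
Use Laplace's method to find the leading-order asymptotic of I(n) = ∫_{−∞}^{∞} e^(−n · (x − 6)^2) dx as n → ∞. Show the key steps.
I(n) = sqrt(π/n)

Here φ(x) = (x − 6)^2 has its unique minimum at x* = 6 with φ(x*) = 0 and φ''(x*) = 2. Laplace's method gives
  I(n) ~ e^(−n φ(x*)) · sqrt(2π / (n · φ''(x*))) = sqrt(2π / (2n)) = sqrt(π/n).
This is exact: substituting u = (x − 6)·sqrt(n) gives I(n) = (1/sqrt(n)) ∫_{−∞}^{∞} e^(−u^2) du = sqrt(π/n).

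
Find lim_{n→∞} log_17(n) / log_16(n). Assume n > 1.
lim = ln(16) / ln(17) = log_17(16)

Change of base: log_17(n) = ln n / ln 17 and log_16(n) = ln n / ln 16. The ratio is (ln n / ln 17) · (ln 16 / ln n) = ln 16 / ln 17, a constant independent of n. So the limit is ln 16 / ln 17 = log_17(16).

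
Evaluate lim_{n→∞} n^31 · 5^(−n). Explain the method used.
lim = 0

Exponentials with base > 1 dominate every fixed polynomial: for any fixed c, n^c / 5^n → 0 as n → ∞ (e.g. by the ratio test, or by writing 5^n = e^(n ln 5) and noting e^(n ln 5) / n^c → ∞). Hence n^31 · 5^(−n) = n^31 / 5^n → 0.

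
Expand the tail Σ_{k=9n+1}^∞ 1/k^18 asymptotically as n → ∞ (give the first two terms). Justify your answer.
Σ_{k>9n} 1/k^18 = 1/(17 · (9n)^17) − 1/(2 · (9n)^18) + O(1/(9n)^19)

Compare to the integral: ∫_{9n}^∞ x^(−18) dx = [−x^(−17)/17]_{9n}^∞ = 1/((18−1)·(9n)^17). The Euler-Maclaurin correction adds −f(9n)/2 = −1/(2·(9n)^18). Euler-Maclaurin then gives
  Σ_{k>9n} 1/k^18 = ∫_{9n}^∞ dx/x^18 − 1/(2·(9n)^18) + O(1/(9n)^19).
(Equivalently this is ζ(18) − Σ_{k≤9n} 1/k^18.)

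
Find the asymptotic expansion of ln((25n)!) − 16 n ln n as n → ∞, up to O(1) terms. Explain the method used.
ln((25n)!) − 16 n ln n = 9 n ln n + 25(ln 25 − 1) n + (1/2) ln(2π·25n) + O(1/n)

Stirling: ln((25n)!) = 25n ln(25n) − 25n + (1/2) ln(2π·25n) + O(1/n).
Expand 25n ln(25n) = 25n (ln n + ln 25) = 25n ln n + 25n ln 25.
Subtract 16n ln n: leading term is (25 − 16) n ln n = 9 n ln n. The next term is 25n ln 25 − 25n = 25(ln 25 − 1) n. Then the (1/2) ln(2π·25n) correction.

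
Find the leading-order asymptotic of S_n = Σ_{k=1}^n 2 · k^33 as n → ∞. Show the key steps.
S_n ~ n^34 / 17

By integral comparison (Euler-Maclaurin), Σ_{k=1}^n 2 · k^33 = 2 · ∫_0^n x^33 dx + O(n^33) = 2 · n^34/34 = n^34 / 17 + O(n^33). (Equivalently, Faulhaber's formula gives the same leading term.)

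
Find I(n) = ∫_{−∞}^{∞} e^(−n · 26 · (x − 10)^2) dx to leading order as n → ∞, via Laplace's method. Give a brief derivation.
I(n) = sqrt(π/(26n))

Here φ(x) = 26 · (x − 10)^2 has its unique minimum at x* = 10 with φ(x*) = 0 and φ''(x*) = 52. Laplace's method gives
  I(n) ~ e^(−n φ(x*)) · sqrt(2π / (n · φ''(x*))) = sqrt(2π / (52n)) = sqrt(π/(26n)).
This is exact: substituting u = (x − 10)·sqrt(26n) gives I(n) = (1/sqrt(26n)) ∫_{−∞}^{∞} e^(−u^2) du = sqrt(π/(26n)).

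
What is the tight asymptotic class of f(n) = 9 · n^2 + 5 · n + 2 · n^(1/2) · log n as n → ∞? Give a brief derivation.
f(n) ∈ Θ(n^2)

Compare the terms by growth order. For large n, n^a · (log n)^b dominates n^a' · (log n)^b' iff a > a', or (a = a' and b > b'). Ranking the 3 terms shows the dominant one is 9 · n^2. Hence f(n) ∈ Θ(n^2).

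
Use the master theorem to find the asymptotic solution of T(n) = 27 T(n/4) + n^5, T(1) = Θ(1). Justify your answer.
T(n) = Θ(n^5)

log_4 27 ≈ 2.377. f(n) = n^5 dominates n^(log_4 27) since 5 > 2.377, and the regularity condition a·f(n/b) = 27·(n/4)^5 = (27/1024)·n^5 ≤ c·f(n) holds with c = 27/1024 ≈ 0.0264 < 1. So this is Case 3: T(n) = Θ(f(n)) = Θ(n^5).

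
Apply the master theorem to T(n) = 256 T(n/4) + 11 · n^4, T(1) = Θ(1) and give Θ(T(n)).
T(n) = Θ(n^4 log n)

log_4 256 = 4, and f(n) = 11 · n^4 = Θ(n^(log_4 256)). This is Case 2 of the master theorem: T(n) = Θ(f(n) · log n) = Θ(n^4 log n).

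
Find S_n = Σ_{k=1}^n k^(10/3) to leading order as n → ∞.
S_n ~ (3/13) · n^(13/3)

Integral comparison: Σ_{k=1}^n k^(10/3) = ∫_0^n x^(10/3) dx + O(n^(10/3)). The integral is n^(1 + 10/3) / (1 + 10/3) = n^((10+3)/3) / ((10+3)/3) = (3/13) · n^(13/3).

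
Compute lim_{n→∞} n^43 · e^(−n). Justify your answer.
lim = 0

Exponentials with base > 1 dominate every fixed polynomial: for any fixed c, n^c / e^n → 0 as n → ∞ (e.g. by the ratio test, or since e^n grows faster than any power of n). Hence n^43 · e^(−n) = n^43 / e^n → 0.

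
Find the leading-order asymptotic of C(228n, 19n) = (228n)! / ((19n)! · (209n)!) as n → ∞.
C(228n, 19n) ~ (8916100448256/285311670611)^(19n) · sqrt(6/(11π·19n))

Write N = 19n. Apply Stirling to each factorial:
  (12N)! ~ sqrt(2π·12N) · (12N/e)^(12N),
  N! ~ sqrt(2π N) · (N/e)^N,
  (11N)! ~ sqrt(2π·11N) · (11N/e)^(11N).
The exponential factors combine to (12N)^(12N) / (N^N · (11N)^(11N)) = 12^(12N)/11^(11N) = (12^12/11^11)^N = (8916100448256/285311670611)^N.
The square-root prefactors combine to sqrt(2π·12N) / (sqrt(2π N)·sqrt(2π·11N)) = sqrt(12 / (2π·11·N)) = sqrt(6/(11π·19n)).
Substituting N = 19n: C(228n, 19n) ~ (8916100448256/285311670611)^(19n) · sqrt(6/(11π·19n)).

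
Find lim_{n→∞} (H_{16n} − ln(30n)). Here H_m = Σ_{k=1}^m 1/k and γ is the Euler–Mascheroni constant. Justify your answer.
lim = ln(8/15) + γ

By Euler-Maclaurin, H_m = ln m + γ + O(1/m). So
  H_{16n} − ln(30n) = ln(16n) + γ − ln(30n) + O(1/n)
                       = ln(16/30) + γ + O(1/n).
Hence the limit is ln(16/30) + γ (= ln(8/15)).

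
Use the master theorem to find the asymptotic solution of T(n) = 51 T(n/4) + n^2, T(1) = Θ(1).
T(n) = Θ(n^(log_4 51))

Master theorem: compare f(n) = n^2 to n^(log_4 51) where log_4 51 ≈ 2.836. Since 2 < log_4 51, we have f(n) = O(n^(log_4 51 − ε)) for some ε > 0 — Case 1. Hence T(n) = Θ(n^(log_4 51)).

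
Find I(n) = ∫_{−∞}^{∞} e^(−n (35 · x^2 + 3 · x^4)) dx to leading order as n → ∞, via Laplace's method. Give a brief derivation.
I(n) ~ sqrt(π/(35n))

φ(x) = 35 · x^2 + 3 · x^4 has its unique global minimum at x* = 0 (since φ'(x) = 70x + 12x^3 = 0 only at x = 0 for real x with both coefficients positive, and φ → ∞ as |x| → ∞). At x* = 0, φ(0) = 0 and φ''(0) = 70. Laplace's method then gives
  I(n) ~ sqrt(2π / (n · φ''(0))) · e^(−n φ(0)) = sqrt(2π / (70n)) = sqrt(π/(35n)).
The 3 · x^4 term contributes only at subleading order (an O(1/n) relative correction).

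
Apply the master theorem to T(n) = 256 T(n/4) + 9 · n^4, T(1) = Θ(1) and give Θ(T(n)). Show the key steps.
T(n) = Θ(n^4 log n)

log_4 256 = 4, and f(n) = 9 · n^4 = Θ(n^(log_4 256)). This is Case 2 of the master theorem: T(n) = Θ(f(n) · log n) = Θ(n^4 log n).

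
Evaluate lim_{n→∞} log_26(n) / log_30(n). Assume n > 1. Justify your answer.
lim = ln(30) / ln(26) = log_26(30)

Change of base: log_26(n) = ln n / ln 26 and log_30(n) = ln n / ln 30. The ratio is (ln n / ln 26) · (ln 30 / ln n) = ln 30 / ln 26, a constant independent of n. So the limit is ln 30 / ln 26 = log_26(30).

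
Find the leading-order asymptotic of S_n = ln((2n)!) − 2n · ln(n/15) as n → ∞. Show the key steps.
S_n ~ 2n · (ln 30 − 1) + O(ln n)

Stirling: ln((2n)!) = 2n ln(2n) − 2n + O(ln n).
  S_n = 2n ln(2n) − 2n − 2n ln(n/15) + O(ln n)
      = 2n ln(2n) − 2n ln n + 2n ln 15 − 2n + O(ln n)
      = 2n ln 2 + 2n ln 15 − 2n + O(ln n)
      = 2n (ln 30 − 1) + O(ln n).
Numerically ln(30) − 1 ≈ 2.4012.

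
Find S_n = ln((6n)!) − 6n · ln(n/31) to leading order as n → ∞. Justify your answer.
S_n ~ 6n · (ln 186 − 1) + O(ln n)

Stirling: ln((6n)!) = 6n ln(6n) − 6n + O(ln n).
  S_n = 6n ln(6n) − 6n − 6n ln(n/31) + O(ln n)
      = 6n ln(6n) − 6n ln n + 6n ln 31 − 6n + O(ln n)
      = 6n ln 6 + 6n ln 31 − 6n + O(ln n)
      = 6n (ln 186 − 1) + O(ln n).
Numerically ln(186) − 1 ≈ 4.2257.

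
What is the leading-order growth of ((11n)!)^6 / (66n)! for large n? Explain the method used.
((11n)!)^6/(66n)! ~ ((2π·11n)^(5/2) / sqrt(6)) · 6^(−6·11n)  →  0

Write N = 11n. Stirling: N! ~ sqrt(2π N)(N/e)^N and (6N)! ~ sqrt(2π·6N)·(6N/e)^(6N).
  (N!)^6/(6N)! ~ (2π N)^(6/2) (N/e)^(6N) / [sqrt(2π·6N) (6N/e)^(6N)]
     = (2π N)^(6/2) / sqrt(2π·6N) · (N/(6N))^(6N)
     = (2π N)^((6−1)/2) / sqrt(6) · 6^(−6N).
Since 6^6 > 1, the factor 6^(−6N) decays exponentially, so the ratio → 0. Substituting N = 11n gives the stated form.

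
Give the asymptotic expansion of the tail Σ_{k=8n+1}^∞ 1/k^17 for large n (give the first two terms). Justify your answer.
Σ_{k>8n} 1/k^17 = 1/(16 · (8n)^16) − 1/(2 · (8n)^17) + O(1/(8n)^18)

Compare to the integral: ∫_{8n}^∞ x^(−17) dx = [−x^(−16)/16]_{8n}^∞ = 1/((17−1)·(8n)^16). The Euler-Maclaurin correction adds −f(8n)/2 = −1/(2·(8n)^17). Euler-Maclaurin then gives
  Σ_{k>8n} 1/k^17 = ∫_{8n}^∞ dx/x^17 − 1/(2·(8n)^17) + O(1/(8n)^18).
(Equivalently this is ζ(17) − Σ_{k≤8n} 1/k^17.)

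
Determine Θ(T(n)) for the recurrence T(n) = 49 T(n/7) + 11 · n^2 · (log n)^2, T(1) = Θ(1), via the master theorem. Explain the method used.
T(n) = Θ(n^2 · (log n)^3)

Here log_7 49 = 2 and f(n) = 11 · n^2 · (log n)^2 = Θ(n^(log_7 49) · (log n)^2). This is the extended Case 2 of the master theorem (f matches the critical exponent up to log factors), giving T(n) = Θ(n^(log_7 49) · (log n)^(2+1)) = Θ(n^2 · (log n)^3).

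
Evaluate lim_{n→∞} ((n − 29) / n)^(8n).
lim = e^(−232)

Rewrite as (1 − 29/n)^(8n). By the standard limit (1 + x/n)^n → e^x, we have (1 − 29/n)^n → e^(−29), and raising to the 8th power gives e^(−232).
More precisely, ln[(1 − 29/n)^(8n)] = 8n · ln(1 − 29/n) = 8n · (-29/n + O(1/n^2)) = -232 + O(1/n) → -232.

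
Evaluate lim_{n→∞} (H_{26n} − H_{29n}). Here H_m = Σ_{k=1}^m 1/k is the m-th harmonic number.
lim = ln(26/29)

Euler-Maclaurin gives H_m = ln m + γ + 1/(2m) + O(1/m^2). The γ and O(1/m) terms cancel in the difference:
  H_{26n} − H_{29n} = ln(26n) − ln(29n) + O(1/n) = ln(26/29) + O(1/n).
Hence the limit is ln(26/29).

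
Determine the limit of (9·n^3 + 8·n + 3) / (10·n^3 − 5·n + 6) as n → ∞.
lim = 9/10

For large n the leading n^3 terms dominate both numerator and denominator. Dividing top and bottom by n^3, every other term tends to 0, leaving 9/10.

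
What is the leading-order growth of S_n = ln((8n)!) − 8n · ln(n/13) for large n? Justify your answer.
S_n ~ 8n · (ln 104 − 1) + O(ln n)

Stirling: ln((8n)!) = 8n ln(8n) − 8n + O(ln n).
  S_n = 8n ln(8n) − 8n − 8n ln(n/13) + O(ln n)
      = 8n ln(8n) − 8n ln n + 8n ln 13 − 8n + O(ln n)
      = 8n ln 8 + 8n ln 13 − 8n + O(ln n)
      = 8n (ln 104 − 1) + O(ln n).
Numerically ln(104) − 1 ≈ 3.6444.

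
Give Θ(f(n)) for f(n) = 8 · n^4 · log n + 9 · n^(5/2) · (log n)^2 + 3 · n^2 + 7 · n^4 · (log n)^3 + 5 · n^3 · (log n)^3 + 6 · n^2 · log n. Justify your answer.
f(n) ∈ Θ(n^4 · (log n)^3)

Compare the terms by growth order. For large n, n^a · (log n)^b dominates n^a' · (log n)^b' iff a > a', or (a = a' and b > b'). Ranking the 6 terms shows the dominant one is 7 · n^4 · (log n)^3. Hence f(n) ∈ Θ(n^4 · (log n)^3).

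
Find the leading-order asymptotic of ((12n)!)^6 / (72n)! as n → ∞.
((12n)!)^6/(72n)! ~ ((2π·12n)^(5/2) / sqrt(6)) · 6^(−6·12n)  →  0

Write N = 12n. Stirling: N! ~ sqrt(2π N)(N/e)^N and (6N)! ~ sqrt(2π·6N)·(6N/e)^(6N).
  (N!)^6/(6N)! ~ (2π N)^(6/2) (N/e)^(6N) / [sqrt(2π·6N) (6N/e)^(6N)]
     = (2π N)^(6/2) / sqrt(2π·6N) · (N/(6N))^(6N)
     = (2π N)^((6−1)/2) / sqrt(6) · 6^(−6N).
Since 6^6 > 1, the factor 6^(−6N) decays exponentially, so the ratio → 0. Substituting N = 12n gives the stated form.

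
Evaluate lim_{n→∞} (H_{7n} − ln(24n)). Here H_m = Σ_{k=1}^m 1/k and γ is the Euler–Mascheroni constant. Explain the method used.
lim = ln(7/24) + γ

By Euler-Maclaurin, H_m = ln m + γ + O(1/m). So
  H_{7n} − ln(24n) = ln(7n) + γ − ln(24n) + O(1/n)
                       = ln(7/24) + γ + O(1/n).
Hence the limit is ln(7/24) + γ.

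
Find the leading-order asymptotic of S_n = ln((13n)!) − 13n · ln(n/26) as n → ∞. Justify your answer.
S_n ~ 13n · (ln 338 − 1) + O(ln n)

Stirling: ln((13n)!) = 13n ln(13n) − 13n + O(ln n).
  S_n = 13n ln(13n) − 13n − 13n ln(n/26) + O(ln n)
      = 13n ln(13n) − 13n ln n + 13n ln 26 − 13n + O(ln n)
      = 13n ln 13 + 13n ln 26 − 13n + O(ln n)
      = 13n (ln 338 − 1) + O(ln n).
Numerically ln(338) − 1 ≈ 4.8230.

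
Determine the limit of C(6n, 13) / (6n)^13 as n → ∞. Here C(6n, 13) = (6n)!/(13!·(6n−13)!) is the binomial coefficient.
lim = 1/13! = 1/6227020800

With N = 6n → ∞: C(N, 13) / N^13 = [N(N−1)…(N−12)] / (13! · N^13) = (1/13!) · 1 · (1 − 1/(6n)) · … · (1 − 12/(6n)). Each factor → 1 as N → ∞, so the limit is 1/13! = 1/6227020800.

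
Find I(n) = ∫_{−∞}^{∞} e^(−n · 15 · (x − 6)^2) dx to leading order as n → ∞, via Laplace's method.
I(n) = sqrt(π/(15n))

Here φ(x) = 15 · (x − 6)^2 has its unique minimum at x* = 6 with φ(x*) = 0 and φ''(x*) = 30. Laplace's method gives
  I(n) ~ e^(−n φ(x*)) · sqrt(2π / (n · φ''(x*))) = sqrt(2π / (30n)) = sqrt(π/(15n)).
This is exact: substituting u = (x − 6)·sqrt(15n) gives I(n) = (1/sqrt(15n)) ∫_{−∞}^{∞} e^(−u^2) du = sqrt(π/(15n)).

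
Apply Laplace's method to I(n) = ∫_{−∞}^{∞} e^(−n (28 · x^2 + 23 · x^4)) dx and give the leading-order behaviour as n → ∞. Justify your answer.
I(n) ~ sqrt(π/(28n))

φ(x) = 28 · x^2 + 23 · x^4 has its unique global minimum at x* = 0 (since φ'(x) = 56x + 92x^3 = 0 only at x = 0 for real x with both coefficients positive, and φ → ∞ as |x| → ∞). At x* = 0, φ(0) = 0 and φ''(0) = 56. Laplace's method then gives
  I(n) ~ sqrt(2π / (n · φ''(0))) · e^(−n φ(0)) = sqrt(2π / (56n)) = sqrt(π/(28n)).
The 23 · x^4 term contributes only at subleading order (an O(1/n) relative correction).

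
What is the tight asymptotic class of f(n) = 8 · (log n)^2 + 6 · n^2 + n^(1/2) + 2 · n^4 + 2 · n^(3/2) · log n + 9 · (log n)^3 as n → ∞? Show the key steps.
f(n) ∈ Θ(n^4)

Compare the terms by growth order. For large n, n^a · (log n)^b dominates n^a' · (log n)^b' iff a > a', or (a = a' and b > b'). Ranking the 6 terms shows the dominant one is 2 · n^4. Hence f(n) ∈ Θ(n^4).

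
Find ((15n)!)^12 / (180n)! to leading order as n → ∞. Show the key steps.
((15n)!)^12/(180n)! ~ ((2π·15n)^(11/2) / sqrt(12)) · 12^(−12·15n)  →  0

Write N = 15n. Stirling: N! ~ sqrt(2π N)(N/e)^N and (12N)! ~ sqrt(2π·12N)·(12N/e)^(12N).
  (N!)^12/(12N)! ~ (2π N)^(12/2) (N/e)^(12N) / [sqrt(2π·12N) (12N/e)^(12N)]
     = (2π N)^(12/2) / sqrt(2π·12N) · (N/(12N))^(12N)
     = (2π N)^((12−1)/2) / sqrt(12) · 12^(−12N).
Since 12^12 > 1, the factor 12^(−12N) decays exponentially, so the ratio → 0. Substituting N = 15n gives the stated form.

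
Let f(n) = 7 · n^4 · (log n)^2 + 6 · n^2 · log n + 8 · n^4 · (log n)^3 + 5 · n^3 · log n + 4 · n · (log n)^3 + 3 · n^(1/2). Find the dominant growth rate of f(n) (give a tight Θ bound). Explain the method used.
f(n) ∈ Θ(n^4 · (log n)^3)

Compare the terms by growth order. For large n, n^a · (log n)^b dominates n^a' · (log n)^b' iff a > a', or (a = a' and b > b'). Ranking the 6 terms shows the dominant one is 8 · n^4 · (log n)^3. Hence f(n) ∈ Θ(n^4 · (log n)^3).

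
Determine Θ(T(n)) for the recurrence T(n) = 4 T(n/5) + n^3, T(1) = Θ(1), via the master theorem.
T(n) = Θ(n^3)

log_5 4 ≈ 0.861. f(n) = n^3 dominates n^(log_5 4) since 3 > 0.861, and the regularity condition a·f(n/b) = 4·(n/5)^3 = (4/125)·n^3 ≤ c·f(n) holds with c = 4/125 ≈ 0.032 < 1. So this is Case 3: T(n) = Θ(f(n)) = Θ(n^3).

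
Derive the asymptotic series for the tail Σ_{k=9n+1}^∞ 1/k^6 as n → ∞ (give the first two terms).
Σ_{k>9n} 1/k^6 = 1/(5 · (9n)^5) − 1/(2 · (9n)^6) + O(1/(9n)^7)

Compare to the integral: ∫_{9n}^∞ x^(−6) dx = [−x^(−5)/5]_{9n}^∞ = 1/((6−1)·(9n)^5). The Euler-Maclaurin correction adds −f(9n)/2 = −1/(2·(9n)^6). Euler-Maclaurin then gives
  Σ_{k>9n} 1/k^6 = ∫_{9n}^∞ dx/x^6 − 1/(2·(9n)^6) + O(1/(9n)^7).
(Equivalently this is ζ(6) − Σ_{k≤9n} 1/k^6.)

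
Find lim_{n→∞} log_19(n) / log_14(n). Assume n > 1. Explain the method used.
lim = ln(14) / ln(19) = log_19(14)

Change of base: log_19(n) = ln n / ln 19 and log_14(n) = ln n / ln 14. The ratio is (ln n / ln 19) · (ln 14 / ln n) = ln 14 / ln 19, a constant independent of n. So the limit is ln 14 / ln 19 = log_19(14).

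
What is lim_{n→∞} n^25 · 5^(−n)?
lim = 0

Exponentials with base > 1 dominate every fixed polynomial: for any fixed c, n^c / 5^n → 0 as n → ∞ (e.g. by the ratio test, or by writing 5^n = e^(n ln 5) and noting e^(n ln 5) / n^c → ∞). Hence n^25 · 5^(−n) = n^25 / 5^n → 0.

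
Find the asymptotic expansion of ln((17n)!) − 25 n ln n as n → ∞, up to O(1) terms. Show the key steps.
ln((17n)!) − 25 n ln n = −8 n ln n + 17(ln 17 − 1) n + (1/2) ln(2π·17n) + O(1/n)

Stirling: ln((17n)!) = 17n ln(17n) − 17n + (1/2) ln(2π·17n) + O(1/n).
Expand 17n ln(17n) = 17n (ln n + ln 17) = 17n ln n + 17n ln 17.
Subtract 25n ln n: leading term is (17 − 25) n ln n = −8 n ln n. The next term is 17n ln 17 − 17n = 17(ln 17 − 1) n. Then the (1/2) ln(2π·17n) correction.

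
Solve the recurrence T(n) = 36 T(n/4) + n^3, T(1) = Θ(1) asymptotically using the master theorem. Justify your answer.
T(n) = Θ(n^3)

log_4 36 ≈ 2.585. f(n) = n^3 dominates n^(log_4 36) since 3 > 2.585, and the regularity condition a·f(n/b) = 36·(n/4)^3 = (36/64)·n^3 ≤ c·f(n) holds with c = 36/64 ≈ 0.562 < 1. So this is Case 3: T(n) = Θ(f(n)) = Θ(n^3).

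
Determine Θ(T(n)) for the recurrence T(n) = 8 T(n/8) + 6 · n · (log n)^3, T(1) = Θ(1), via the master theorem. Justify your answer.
T(n) = Θ(n · (log n)^4)

Here log_8 8 = 1 and f(n) = 6 · n · (log n)^3 = Θ(n^(log_8 8) · (log n)^3). This is the extended Case 2 of the master theorem (f matches the critical exponent up to log factors), giving T(n) = Θ(n^(log_8 8) · (log n)^(3+1)) = Θ(n · (log n)^4).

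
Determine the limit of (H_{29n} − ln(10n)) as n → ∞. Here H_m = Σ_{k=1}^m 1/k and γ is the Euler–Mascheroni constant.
lim = ln(29/10) + γ

By Euler-Maclaurin, H_m = ln m + γ + O(1/m). So
  H_{29n} − ln(10n) = ln(29n) + γ − ln(10n) + O(1/n)
                       = ln(29/10) + γ + O(1/n).
Hence the limit is ln(29/10) + γ.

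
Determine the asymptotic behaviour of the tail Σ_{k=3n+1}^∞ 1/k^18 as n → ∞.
Σ_{k>3n} 1/k^18 ~ 1/(17 · (3n)^17)

Compare to the integral: ∫_{3n}^∞ x^(−18) dx = [−x^(−17)/17]_{3n}^∞ = 1/((18−1)·(3n)^17). Euler-Maclaurin then gives
  Σ_{k>3n} 1/k^18 = ∫_{3n}^∞ dx/x^18 − 1/(2·(3n)^18) + O(1/(3n)^19).
(Equivalently this is ζ(18) − Σ_{k≤3n} 1/k^18.)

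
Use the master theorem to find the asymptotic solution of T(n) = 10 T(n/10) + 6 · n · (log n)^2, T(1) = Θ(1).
T(n) = Θ(n · (log n)^3)

Here log_10 10 = 1 and f(n) = 6 · n · (log n)^2 = Θ(n^(log_10 10) · (log n)^2). This is the extended Case 2 of the master theorem (f matches the critical exponent up to log factors), giving T(n) = Θ(n^(log_10 10) · (log n)^(2+1)) = Θ(n · (log n)^3).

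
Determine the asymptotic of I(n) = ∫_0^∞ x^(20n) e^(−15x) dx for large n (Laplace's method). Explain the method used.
I(n) ~ (sqrt(2π·20n) / 15) · (20n/(15e))^(20n)

Write the integrand as exp(20n ln x − 15x) and set f(x) = 20n ln x − 15x. Then f'(x) = 20n/x − 15 = 0 at x* = 20n/15, and f''(x*) = −20n/x*^2 = −15^2/(20n). Laplace's method (interior maximum) gives
  I(n) ~ e^(f(x*)) · sqrt(2π / |f''(x*)|)
        = exp(20n ln(20n/15) − 20n) · sqrt(2π · 20n / 15^2)
        = (20n/15)^(20n) e^(−20n) · sqrt(2π·20n) / 15
        = (sqrt(2π·20n) / 15) · (20n/(15e))^(20n).
This matches Γ(20n+1)/15^(20n+1) with Stirling applied to Γ.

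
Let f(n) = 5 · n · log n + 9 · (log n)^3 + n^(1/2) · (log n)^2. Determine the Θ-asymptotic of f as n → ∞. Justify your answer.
f(n) ∈ Θ(n · log n)

Compare the terms by growth order. For large n, n^a · (log n)^b dominates n^a' · (log n)^b' iff a > a', or (a = a' and b > b'). Ranking the 3 terms shows the dominant one is 5 · n · log n. Hence f(n) ∈ Θ(n · log n).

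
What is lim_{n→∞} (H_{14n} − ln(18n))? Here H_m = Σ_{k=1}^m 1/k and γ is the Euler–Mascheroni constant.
lim = ln(7/9) + γ

By Euler-Maclaurin, H_m = ln m + γ + O(1/m). So
  H_{14n} − ln(18n) = ln(14n) + γ − ln(18n) + O(1/n)
                       = ln(14/18) + γ + O(1/n).
Hence the limit is ln(14/18) + γ (= ln(7/9)).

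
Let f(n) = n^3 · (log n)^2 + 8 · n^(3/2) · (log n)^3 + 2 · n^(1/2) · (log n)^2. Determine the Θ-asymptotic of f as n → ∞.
f(n) ∈ Θ(n^3 · (log n)^2)

Compare the terms by growth order. For large n, n^a · (log n)^b dominates n^a' · (log n)^b' iff a > a', or (a = a' and b > b'). Ranking the 3 terms shows the dominant one is n^3 · (log n)^2. Hence f(n) ∈ Θ(n^3 · (log n)^2).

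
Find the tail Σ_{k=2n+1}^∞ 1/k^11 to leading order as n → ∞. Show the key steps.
Σ_{k>2n} 1/k^11 ~ 1/(10 · (2n)^10)

Compare to the integral: ∫_{2n}^∞ x^(−11) dx = [−x^(−10)/10]_{2n}^∞ = 1/((11−1)·(2n)^10). Euler-Maclaurin then gives
  Σ_{k>2n} 1/k^11 = ∫_{2n}^∞ dx/x^11 − 1/(2·(2n)^11) + O(1/(2n)^12).
(Equivalently this is ζ(11) − Σ_{k≤2n} 1/k^11.)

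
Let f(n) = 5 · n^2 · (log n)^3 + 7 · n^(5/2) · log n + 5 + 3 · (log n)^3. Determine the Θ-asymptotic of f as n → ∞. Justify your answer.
f(n) ∈ Θ(n^(5/2) · log n)

Compare the terms by growth order. For large n, n^a · (log n)^b dominates n^a' · (log n)^b' iff a > a', or (a = a' and b > b'). Ranking the 4 terms shows the dominant one is 7 · n^(5/2) · log n. Hence f(n) ∈ Θ(n^(5/2) · log n).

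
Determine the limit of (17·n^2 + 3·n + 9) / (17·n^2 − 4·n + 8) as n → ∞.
lim = 17/17 = 1

For large n the leading n^2 terms dominate both numerator and denominator. Dividing top and bottom by n^2, every other term tends to 0, leaving 17/17 = 1.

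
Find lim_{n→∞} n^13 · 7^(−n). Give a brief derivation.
lim = 0

Exponentials with base > 1 dominate every fixed polynomial: for any fixed c, n^c / 7^n → 0 as n → ∞ (e.g. by the ratio test, or by writing 7^n = e^(n ln 7) and noting e^(n ln 7) / n^c → ∞). Hence n^13 · 7^(−n) = n^13 / 7^n → 0.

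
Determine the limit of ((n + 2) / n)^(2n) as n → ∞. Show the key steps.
lim = e^4

Rewrite as (1 + 2/n)^(2n). By the standard limit (1 + x/n)^n → e^x, we have (1 + 2/n)^n → e^2, and raising to the 2nd power gives e^4.
More precisely, ln[(1 + 2/n)^(2n)] = 2n · ln(1 + 2/n) = 2n · (2/n + O(1/n^2)) = 4 + O(1/n) → 4.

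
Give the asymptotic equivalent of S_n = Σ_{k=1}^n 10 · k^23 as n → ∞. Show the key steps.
S_n ~ 5 · n^24 / 12

By integral comparison (Euler-Maclaurin), Σ_{k=1}^n 10 · k^23 = 10 · ∫_0^n x^23 dx + O(n^23) = 10 · n^24/24 = 5 · n^24 / 12 + O(n^23). (Equivalently, Faulhaber's formula gives the same leading term.)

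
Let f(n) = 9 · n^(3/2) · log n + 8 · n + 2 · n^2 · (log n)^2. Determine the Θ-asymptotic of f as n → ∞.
f(n) ∈ Θ(n^2 · (log n)^2)

Compare the terms by growth order. For large n, n^a · (log n)^b dominates n^a' · (log n)^b' iff a > a', or (a = a' and b > b'). Ranking the 3 terms shows the dominant one is 2 · n^2 · (log n)^2. Hence f(n) ∈ Θ(n^2 · (log n)^2).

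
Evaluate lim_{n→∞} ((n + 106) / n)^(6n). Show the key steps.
lim = e^636

Rewrite as (1 + 106/n)^(6n). By the standard limit (1 + x/n)^n → e^x, we have (1 + 106/n)^n → e^106, and raising to the 6th power gives e^636.
More precisely, ln[(1 + 106/n)^(6n)] = 6n · ln(1 + 106/n) = 6n · (106/n + O(1/n^2)) = 636 + O(1/n) → 636.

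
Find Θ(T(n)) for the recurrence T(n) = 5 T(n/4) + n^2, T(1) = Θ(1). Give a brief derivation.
T(n) = Θ(n^2)

log_4 5 ≈ 1.161. f(n) = n^2 dominates n^(log_4 5) since 2 > 1.161, and the regularity condition a·f(n/b) = 5·(n/4)^2 = (5/16)·n^2 ≤ c·f(n) holds with c = 5/16 ≈ 0.312 < 1. So this is Case 3: T(n) = Θ(f(n)) = Θ(n^2).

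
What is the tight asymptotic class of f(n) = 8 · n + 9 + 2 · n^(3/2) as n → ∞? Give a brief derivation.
f(n) ∈ Θ(n^(3/2))

Compare the terms by growth order. For large n, n^a · (log n)^b dominates n^a' · (log n)^b' iff a > a', or (a = a' and b > b'). Ranking the 3 terms shows the dominant one is 2 · n^(3/2). Hence f(n) ∈ Θ(n^(3/2)).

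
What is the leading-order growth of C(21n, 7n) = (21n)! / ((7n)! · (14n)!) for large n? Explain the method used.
C(21n, 7n) ~ (27/4)^(7n) · sqrt(3/(4π·7n))

Write N = 7n. Apply Stirling to each factorial:
  (3N)! ~ sqrt(2π·3N) · (3N/e)^(3N),
  N! ~ sqrt(2π N) · (N/e)^N,
  (2N)! ~ sqrt(2π·2N) · (2N/e)^(2N).
The exponential factors combine to (3N)^(3N) / (N^N · (2N)^(2N)) = 3^(3N)/2^(2N) = (3^3/2^2)^N = (27/4)^N.
The square-root prefactors combine to sqrt(2π·3N) / (sqrt(2π N)·sqrt(2π·2N)) = sqrt(3 / (2π·2·N)) = sqrt(3/(4π·7n)).
Substituting N = 7n: C(21n, 7n) ~ (27/4)^(7n) · sqrt(3/(4π·7n)).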